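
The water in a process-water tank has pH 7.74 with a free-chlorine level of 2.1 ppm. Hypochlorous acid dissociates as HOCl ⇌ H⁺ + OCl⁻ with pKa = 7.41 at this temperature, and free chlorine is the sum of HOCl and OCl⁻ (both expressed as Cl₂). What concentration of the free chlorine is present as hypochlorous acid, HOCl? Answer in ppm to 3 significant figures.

0.669 ppm

[OCl⁻]/[HOCl] = 10^(pH − pKa) = 10^(7.74 − 7.41) = 10^0.33 = 2.138.
Fraction as HOCl = 1 / (1 + 2.138) = 0.3187.
HOCl = 0.3187 × 2.1 ppm = 0.6692 ppm.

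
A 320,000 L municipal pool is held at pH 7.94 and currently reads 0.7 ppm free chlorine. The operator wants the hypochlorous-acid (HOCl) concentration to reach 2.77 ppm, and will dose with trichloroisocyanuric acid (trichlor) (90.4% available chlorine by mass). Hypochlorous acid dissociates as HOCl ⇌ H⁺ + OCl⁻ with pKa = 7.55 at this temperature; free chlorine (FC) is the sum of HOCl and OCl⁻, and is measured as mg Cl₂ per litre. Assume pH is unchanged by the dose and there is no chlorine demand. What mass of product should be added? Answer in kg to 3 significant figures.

3.14 kg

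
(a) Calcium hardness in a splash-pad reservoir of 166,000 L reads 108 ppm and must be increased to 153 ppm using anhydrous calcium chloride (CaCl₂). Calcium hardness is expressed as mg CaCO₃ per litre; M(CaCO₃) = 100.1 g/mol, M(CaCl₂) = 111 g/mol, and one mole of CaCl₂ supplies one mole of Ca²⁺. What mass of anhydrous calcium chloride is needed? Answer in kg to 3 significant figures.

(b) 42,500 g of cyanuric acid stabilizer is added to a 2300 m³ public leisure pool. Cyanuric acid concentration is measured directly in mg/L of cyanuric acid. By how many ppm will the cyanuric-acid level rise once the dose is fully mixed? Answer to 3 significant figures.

(a) Hardness to add: (153 − 108) = 45 mg/L as CaCO₃ × 166,000 L = 7470 g as CaCO₃.
(a) Moles of Ca²⁺ (1 mol Ca²⁺ ≡ 1 mol CaCO₃): 7470 / 100.1 g/mol = 74.63 mol.
(a) Mass of CaCl₂: 74.63 × 111 = 8283 g.

(b) Volume: 2300 m³ = 2,300,000 L.
(b) Rise: 42,500 g / 2,300,000 L × 1000 = 18.48 mg/L.

(a) 8.28 kg; (b) 18.5 ppm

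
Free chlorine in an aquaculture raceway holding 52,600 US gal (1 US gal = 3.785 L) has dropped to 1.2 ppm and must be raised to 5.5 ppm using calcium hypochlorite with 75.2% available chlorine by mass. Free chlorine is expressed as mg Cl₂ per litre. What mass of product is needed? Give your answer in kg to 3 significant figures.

Volume: 52,600 US gal × 3.785 L/gal = 199,091 L.
Chlorine deficit: 5.5 − 1.2 = 4.3 ppm = 4.3 mg/L as Cl₂.
Cl₂ equivalent needed: 4.3 mg/L × 199,091 L = 856,100 mg = 856.1 g.
Product at 75.2% available chlorine: 856.1 / 0.752 = 1138 g.

1.14 kg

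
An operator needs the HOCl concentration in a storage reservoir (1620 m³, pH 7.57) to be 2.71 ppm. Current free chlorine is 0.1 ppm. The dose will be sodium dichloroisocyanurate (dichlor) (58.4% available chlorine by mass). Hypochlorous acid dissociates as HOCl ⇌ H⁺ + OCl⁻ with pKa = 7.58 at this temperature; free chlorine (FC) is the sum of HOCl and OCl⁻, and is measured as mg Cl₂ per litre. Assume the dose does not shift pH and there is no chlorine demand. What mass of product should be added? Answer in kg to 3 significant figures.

14.6 kg

Volume: 1620 m³ = 1,620,000 L.
[OCl⁻]/[HOCl] = 10^(pH − pKa) = 10^(7.57 − 7.58) = 0.9772; fraction as HOCl = 1/(1 + 0.9772) = 0.5058.
Free chlorine required for 2.71 ppm HOCl: 2.71 / 0.5058 = 5.358 ppm.
FC to add: 5.358 − 0.1 = 5.258 mg/L as Cl₂.
Cl₂ equivalent: 5.258 mg/L × 1,620,000 L = 8518 g.
Product at 58.4% available Cl: 8518 / 0.584 = 14,590 g.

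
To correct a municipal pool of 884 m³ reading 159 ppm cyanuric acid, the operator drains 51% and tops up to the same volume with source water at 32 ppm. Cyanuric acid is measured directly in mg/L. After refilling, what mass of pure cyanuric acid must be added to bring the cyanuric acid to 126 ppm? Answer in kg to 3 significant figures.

Volume: 884 m³ = 884,000 L.
After draining 51% and refilling: 159 × 0.49 + 32 × 0.51 = 94.23 ppm.
Deficit to target: 126 − 94.23 = 31.77 mg/L.
Mass: 31.77 mg/L × 884,000 L = 28,080 g cyanuric acid.

28.1 kg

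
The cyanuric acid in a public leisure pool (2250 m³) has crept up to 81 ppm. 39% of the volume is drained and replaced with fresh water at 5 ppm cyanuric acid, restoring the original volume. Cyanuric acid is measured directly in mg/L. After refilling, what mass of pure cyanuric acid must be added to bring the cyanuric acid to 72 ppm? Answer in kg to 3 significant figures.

46.4 kg

Volume: 2250 m³ = 2,250,000 L.
After draining 39% and refilling: 81 × 0.61 + 5 × 0.39 = 51.36 ppm.
Deficit to target: 72 − 51.36 = 20.64 mg/L.
Mass: 20.64 mg/L × 2,250,000 L = 46,440 g cyanuric acid.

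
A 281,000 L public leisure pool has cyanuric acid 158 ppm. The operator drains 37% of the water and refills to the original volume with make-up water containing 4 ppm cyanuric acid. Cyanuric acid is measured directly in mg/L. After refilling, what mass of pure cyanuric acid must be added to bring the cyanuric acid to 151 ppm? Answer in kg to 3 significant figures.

14.0 kg

After draining 37% and refilling: 158 × 0.63 + 4 × 0.37 = 101.02 ppm.
Deficit to target: 151 − 101.02 = 49.98 mg/L.
Mass: 49.98 mg/L × 281,000 L = 14,040 g cyanuric acid.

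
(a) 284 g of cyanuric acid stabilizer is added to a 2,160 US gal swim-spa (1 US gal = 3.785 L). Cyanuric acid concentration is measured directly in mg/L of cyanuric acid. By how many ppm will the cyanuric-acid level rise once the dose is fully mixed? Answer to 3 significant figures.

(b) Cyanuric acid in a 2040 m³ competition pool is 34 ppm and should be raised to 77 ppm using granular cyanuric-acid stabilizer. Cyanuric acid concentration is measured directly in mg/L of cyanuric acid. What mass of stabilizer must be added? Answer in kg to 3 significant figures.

(a) Volume: 2,160 US gal × 3.785 L/gal = 8,176 L.
(a) Rise: 284 g / 8,176 L × 1000 = 34.74 mg/L.

(b) Volume: 2040 m³ = 2,040,000 L.
(b) CYA to add: (77 − 34) = 43 mg/L × 2,040,000 L = 87,720 g cyanuric acid.

(a) 34.7 ppm; (b) 87.7 kg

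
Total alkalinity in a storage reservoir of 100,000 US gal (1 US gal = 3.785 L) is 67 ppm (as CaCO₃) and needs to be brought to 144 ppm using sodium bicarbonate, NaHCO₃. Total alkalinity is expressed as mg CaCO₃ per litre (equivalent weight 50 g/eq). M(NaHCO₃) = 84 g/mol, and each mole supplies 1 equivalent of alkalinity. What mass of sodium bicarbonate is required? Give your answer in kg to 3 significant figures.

49.0 kg

Volume: 100,000 US gal × 3.785 L/gal = 378,500 L.
Alkalinity to add: (144 − 67) = 77 mg/L as CaCO₃ × 378,500 L = 29,140 g as CaCO₃.
Equivalents: 29,140 g ÷ 50 g/eq = 582.9 eq.
NaHCO₃ supplies 1 eq per mole → 582.9 mol.
Mass: 582.9 mol × 84 g/mol = 48,960 g.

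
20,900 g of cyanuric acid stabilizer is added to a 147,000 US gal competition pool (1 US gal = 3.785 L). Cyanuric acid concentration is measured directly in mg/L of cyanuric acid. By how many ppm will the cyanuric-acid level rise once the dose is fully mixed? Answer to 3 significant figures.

37.6 ppm

Volume: 147,000 US gal × 3.785 L/gal = 556,395 L.
Rise: 20,900 g / 556,395 L × 1000 = 37.56 mg/L.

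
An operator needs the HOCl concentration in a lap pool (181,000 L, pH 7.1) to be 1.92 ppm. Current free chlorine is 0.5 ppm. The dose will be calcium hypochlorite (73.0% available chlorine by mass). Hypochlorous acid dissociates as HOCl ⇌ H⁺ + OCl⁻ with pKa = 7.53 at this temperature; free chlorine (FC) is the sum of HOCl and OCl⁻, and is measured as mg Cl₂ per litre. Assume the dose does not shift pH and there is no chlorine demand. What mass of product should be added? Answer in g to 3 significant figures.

529 g

[OCl⁻]/[HOCl] = 10^(pH − pKa) = 10^(7.1 − 7.53) = 0.3715; fraction as HOCl = 1/(1 + 0.3715) = 0.7291.
Free chlorine required for 1.92 ppm HOCl: 1.92 / 0.7291 = 2.633 ppm.
FC to add: 2.633 − 0.5 = 2.133 mg/L as Cl₂.
Cl₂ equivalent: 2.133 mg/L × 181,000 L = 386.1 g.
Product at 73.0% available Cl: 386.1 / 0.73 = 529 g.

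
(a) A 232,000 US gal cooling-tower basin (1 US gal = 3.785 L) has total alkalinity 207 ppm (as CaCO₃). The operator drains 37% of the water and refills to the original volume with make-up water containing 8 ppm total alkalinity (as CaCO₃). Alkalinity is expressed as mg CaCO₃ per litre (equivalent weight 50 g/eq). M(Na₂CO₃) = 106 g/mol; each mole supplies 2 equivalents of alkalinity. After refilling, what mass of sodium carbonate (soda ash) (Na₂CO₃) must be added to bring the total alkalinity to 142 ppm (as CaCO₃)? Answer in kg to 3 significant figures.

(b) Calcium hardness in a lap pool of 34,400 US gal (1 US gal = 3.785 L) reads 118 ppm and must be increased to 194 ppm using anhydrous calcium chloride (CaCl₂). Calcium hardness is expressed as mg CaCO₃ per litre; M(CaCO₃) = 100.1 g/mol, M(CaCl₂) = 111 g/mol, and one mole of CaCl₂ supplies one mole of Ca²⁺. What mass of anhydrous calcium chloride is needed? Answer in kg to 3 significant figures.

(a) 8.03 kg; (b) 11.0 kg

(a) Volume: 232,000 US gal × 3.785 L/gal = 878,120 L.
(a) After draining 37% and refilling: 207 × 0.63 + 8 × 0.37 = 133.37 ppm.
(a) Deficit to target: 142 − 133.37 = 8.63 mg/L.
(a) As CaCO₃: 8.63 mg/L × 878,120 L = 7578 g; ÷ 50 g/eq ÷ 2 = 75.78 mol Na₂CO₃.
(a) Mass: 75.78 × 106 = 8033 g.

(b) Volume: 34,400 US gal × 3.785 L/gal = 130,204 L.
(b) Hardness to add: (194 − 118) = 76 mg/L as CaCO₃ × 130,204 L = 9896 g as CaCO₃.
(b) Moles of Ca²⁺ (1 mol Ca²⁺ ≡ 1 mol CaCO₃): 9896 / 100.1 g/mol = 98.86 mol.
(b) Mass of CaCl₂: 98.86 × 111 = 10,970 g.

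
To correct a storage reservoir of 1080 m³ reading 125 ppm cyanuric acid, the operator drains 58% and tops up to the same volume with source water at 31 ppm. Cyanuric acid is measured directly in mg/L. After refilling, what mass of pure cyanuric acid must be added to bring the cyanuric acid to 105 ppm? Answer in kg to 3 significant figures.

37.3 kg

Volume: 1080 m³ = 1,080,000 L.
After draining 58% and refilling: 125 × 0.42 + 31 × 0.58 = 70.48 ppm.
Deficit to target: 105 − 70.48 = 34.52 mg/L.
Mass: 34.52 mg/L × 1,080,000 L = 37,280 g cyanuric acid.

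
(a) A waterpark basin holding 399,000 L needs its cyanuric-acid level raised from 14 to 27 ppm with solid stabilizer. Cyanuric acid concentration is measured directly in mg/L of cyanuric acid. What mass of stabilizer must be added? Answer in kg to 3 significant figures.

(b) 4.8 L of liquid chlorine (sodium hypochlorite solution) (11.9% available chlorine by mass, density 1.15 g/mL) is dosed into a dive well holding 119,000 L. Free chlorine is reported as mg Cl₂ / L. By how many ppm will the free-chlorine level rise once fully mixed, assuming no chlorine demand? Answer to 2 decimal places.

(a) 5.19 kg; (b) 5.52 ppm

(a) CYA to add: (27 − 14) = 13 mg/L × 399,000 L = 5187 g cyanuric acid.

(b) Mass of solution: 4.8 L × 1000 mL/L × 1.15 g/mL = 5520 g.
(b) Available chlorine delivered: 5520 g × 0.119 = 656.9 g as Cl₂.
(b) Concentration rise: 656.9 g / 119,000 L = 5.52 mg/L = 5.52 ppm.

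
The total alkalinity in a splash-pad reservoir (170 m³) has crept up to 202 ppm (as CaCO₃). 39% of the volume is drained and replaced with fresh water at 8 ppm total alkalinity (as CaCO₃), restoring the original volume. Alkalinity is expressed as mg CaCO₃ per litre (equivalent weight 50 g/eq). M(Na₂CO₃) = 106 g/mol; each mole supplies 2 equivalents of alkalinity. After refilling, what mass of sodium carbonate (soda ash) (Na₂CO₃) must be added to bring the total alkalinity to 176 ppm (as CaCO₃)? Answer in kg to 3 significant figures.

Volume: 170 m³ = 170,000 L.
After draining 39% and refilling: 202 × 0.61 + 8 × 0.39 = 126.34 ppm.
Deficit to target: 176 − 126.34 = 49.66 mg/L.
As CaCO₃: 49.66 mg/L × 170,000 L = 8442 g; ÷ 50 g/eq ÷ 2 = 84.42 mol Na₂CO₃.
Mass: 84.42 × 106 = 8949 g.

8.95 kg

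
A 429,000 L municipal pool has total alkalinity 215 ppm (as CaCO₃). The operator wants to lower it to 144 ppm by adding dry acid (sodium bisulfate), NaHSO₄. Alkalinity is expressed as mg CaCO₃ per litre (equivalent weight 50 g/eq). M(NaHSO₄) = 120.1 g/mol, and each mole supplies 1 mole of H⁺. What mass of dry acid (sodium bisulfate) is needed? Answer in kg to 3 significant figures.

73.2 kg

Alkalinity to neutralize: (215 − 144) = 71 mg/L as CaCO₃ × 429,000 L = 30,460 g as CaCO₃.
Equivalents of H⁺ required: 30,460 ÷ 50 g/eq = 609.2 eq = 609.2 mol NaHSO₄.
Mass of NaHSO₄: 609.2 × 120.1 = 73,160 g.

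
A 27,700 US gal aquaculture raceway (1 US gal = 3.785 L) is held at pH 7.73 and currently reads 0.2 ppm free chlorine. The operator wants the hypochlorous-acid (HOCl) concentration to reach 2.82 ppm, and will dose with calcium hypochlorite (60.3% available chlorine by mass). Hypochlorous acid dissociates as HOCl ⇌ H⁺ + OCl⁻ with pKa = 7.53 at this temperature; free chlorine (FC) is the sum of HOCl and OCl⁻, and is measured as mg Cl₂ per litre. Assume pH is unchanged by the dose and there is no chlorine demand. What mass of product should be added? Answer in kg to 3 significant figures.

1.23 kg

Volume: 27,700 US gal × 3.785 L/gal = 104,844 L.
[OCl⁻]/[HOCl] = 10^(pH − pKa) = 10^(7.73 − 7.53) = 1.585; fraction as HOCl = 1/(1 + 1.585) = 0.3869.
Free chlorine required for 2.82 ppm HOCl: 2.82 / 0.3869 = 7.289 ppm.
FC to add: 7.289 − 0.2 = 7.089 mg/L as Cl₂.
Cl₂ equivalent: 7.089 mg/L × 104,844 L = 743.3 g.
Product at 60.3% available Cl: 743.3 / 0.603 = 1233 g.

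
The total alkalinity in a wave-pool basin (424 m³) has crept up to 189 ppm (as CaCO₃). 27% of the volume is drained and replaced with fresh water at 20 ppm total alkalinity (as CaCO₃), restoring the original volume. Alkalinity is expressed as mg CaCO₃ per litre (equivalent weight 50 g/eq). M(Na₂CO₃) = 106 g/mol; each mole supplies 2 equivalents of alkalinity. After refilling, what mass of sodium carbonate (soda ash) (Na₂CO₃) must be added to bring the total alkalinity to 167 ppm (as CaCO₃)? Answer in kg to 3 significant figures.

10.6 kg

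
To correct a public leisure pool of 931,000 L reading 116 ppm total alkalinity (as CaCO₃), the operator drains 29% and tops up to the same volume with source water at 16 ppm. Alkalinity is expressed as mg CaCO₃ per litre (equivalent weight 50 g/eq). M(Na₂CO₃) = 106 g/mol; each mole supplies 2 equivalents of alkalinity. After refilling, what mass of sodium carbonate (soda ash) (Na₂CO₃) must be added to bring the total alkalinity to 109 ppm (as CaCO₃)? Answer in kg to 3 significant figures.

After draining 29% and refilling: 116 × 0.71 + 16 × 0.29 = 87 ppm.
Deficit to target: 109 − 87 = 22 mg/L.
As CaCO₃: 22 mg/L × 931,000 L = 20,480 g; ÷ 50 g/eq ÷ 2 = 204.8 mol Na₂CO₃.
Mass: 204.8 × 106 = 21,710 g.

21.7 kg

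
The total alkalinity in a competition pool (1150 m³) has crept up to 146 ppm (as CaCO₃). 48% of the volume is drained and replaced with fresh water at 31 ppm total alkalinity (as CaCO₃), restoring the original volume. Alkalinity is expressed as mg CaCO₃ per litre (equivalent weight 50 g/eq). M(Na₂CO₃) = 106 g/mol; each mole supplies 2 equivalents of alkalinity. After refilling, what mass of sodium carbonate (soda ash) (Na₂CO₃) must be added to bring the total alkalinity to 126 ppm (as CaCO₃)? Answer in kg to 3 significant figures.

42.9 kg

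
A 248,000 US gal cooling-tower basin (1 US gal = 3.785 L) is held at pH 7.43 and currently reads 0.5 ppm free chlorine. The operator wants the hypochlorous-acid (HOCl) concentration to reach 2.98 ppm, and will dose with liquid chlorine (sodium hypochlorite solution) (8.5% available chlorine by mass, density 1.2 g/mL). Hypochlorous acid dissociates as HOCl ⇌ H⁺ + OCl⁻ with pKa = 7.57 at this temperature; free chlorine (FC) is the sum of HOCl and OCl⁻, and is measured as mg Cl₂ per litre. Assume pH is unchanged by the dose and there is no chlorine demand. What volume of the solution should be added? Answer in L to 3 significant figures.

42.7 L

Volume: 248,000 US gal × 3.785 L/gal = 938,680 L.
[OCl⁻]/[HOCl] = 10^(pH − pKa) = 10^(7.43 − 7.57) = 0.7244; fraction as HOCl = 1/(1 + 0.7244) = 0.5799.
Free chlorine required for 2.98 ppm HOCl: 2.98 / 0.5799 = 5.139 ppm.
FC to add: 5.139 − 0.5 = 4.639 mg/L as Cl₂.
Cl₂ equivalent: 4.639 mg/L × 938,680 L = 4354 g.
Product at 8.5% available Cl: 4354 / 0.085 = 51,230 g.
Volume: 51,230 g ÷ 1.2 g/mL = 42,690 mL.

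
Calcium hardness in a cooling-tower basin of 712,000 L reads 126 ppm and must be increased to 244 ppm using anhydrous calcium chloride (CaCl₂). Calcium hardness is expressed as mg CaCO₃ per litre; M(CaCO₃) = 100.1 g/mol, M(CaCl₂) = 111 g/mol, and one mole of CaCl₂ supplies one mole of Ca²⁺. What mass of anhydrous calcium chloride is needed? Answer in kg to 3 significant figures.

93.2 kg

Hardness to add: (244 − 126) = 118 mg/L as CaCO₃ × 712,000 L = 84,020 g as CaCO₃.
Moles of Ca²⁺ (1 mol Ca²⁺ ≡ 1 mol CaCO₃): 84,020 / 100.1 g/mol = 839.3 mol.
Mass of CaCl₂: 839.3 × 111 = 93,160 g.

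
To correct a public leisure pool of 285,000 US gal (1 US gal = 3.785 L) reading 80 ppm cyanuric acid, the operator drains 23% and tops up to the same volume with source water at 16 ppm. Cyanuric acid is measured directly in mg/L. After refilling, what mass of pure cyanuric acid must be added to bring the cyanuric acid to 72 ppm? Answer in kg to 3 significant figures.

7.25 kg

Volume: 285,000 US gal × 3.785 L/gal = 1,078,725 L.
After draining 23% and refilling: 80 × 0.77 + 16 × 0.23 = 65.28 ppm.
Deficit to target: 72 − 65.28 = 6.72 mg/L.
Mass: 6.72 mg/L × 1,078,725 L = 7249 g cyanuric acid.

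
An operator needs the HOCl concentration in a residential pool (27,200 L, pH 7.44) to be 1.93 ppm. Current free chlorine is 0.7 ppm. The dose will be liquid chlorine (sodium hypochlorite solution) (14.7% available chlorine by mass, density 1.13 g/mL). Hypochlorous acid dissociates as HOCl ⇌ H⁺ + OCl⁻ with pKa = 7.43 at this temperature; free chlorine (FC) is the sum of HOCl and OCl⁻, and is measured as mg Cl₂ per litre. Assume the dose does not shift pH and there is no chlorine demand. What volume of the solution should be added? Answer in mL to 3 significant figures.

[OCl⁻]/[HOCl] = 10^(pH − pKa) = 10^(7.44 − 7.43) = 1.023; fraction as HOCl = 1/(1 + 1.023) = 0.4942.
Free chlorine required for 1.93 ppm HOCl: 1.93 / 0.4942 = 3.905 ppm.
FC to add: 3.905 − 0.7 = 3.205 mg/L as Cl₂.
Cl₂ equivalent: 3.205 mg/L × 27,200 L = 87.17 g.
Product at 14.7% available Cl: 87.17 / 0.147 = 593 g.
Volume: 593 g ÷ 1.13 g/mL = 524.8 mL.

525 mL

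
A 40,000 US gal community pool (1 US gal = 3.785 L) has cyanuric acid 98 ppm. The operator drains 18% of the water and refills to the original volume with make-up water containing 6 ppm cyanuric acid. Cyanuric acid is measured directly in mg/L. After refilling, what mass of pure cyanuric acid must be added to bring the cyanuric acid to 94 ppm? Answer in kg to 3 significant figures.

1.90 kg

Volume: 40,000 US gal × 3.785 L/gal = 151,400 L.
After draining 18% and refilling: 98 × 0.82 + 6 × 0.18 = 81.44 ppm.
Deficit to target: 94 − 81.44 = 12.56 mg/L.
Mass: 12.56 mg/L × 151,400 L = 1902 g cyanuric acid.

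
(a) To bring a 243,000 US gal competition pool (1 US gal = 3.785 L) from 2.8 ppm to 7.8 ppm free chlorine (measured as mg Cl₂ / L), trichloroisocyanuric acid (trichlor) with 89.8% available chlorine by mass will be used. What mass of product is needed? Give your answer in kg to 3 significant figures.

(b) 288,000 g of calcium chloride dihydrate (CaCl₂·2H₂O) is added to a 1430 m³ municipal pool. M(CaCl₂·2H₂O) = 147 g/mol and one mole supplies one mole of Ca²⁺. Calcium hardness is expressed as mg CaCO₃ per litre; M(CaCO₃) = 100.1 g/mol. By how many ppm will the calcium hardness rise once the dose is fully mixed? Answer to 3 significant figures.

(a) Volume: 243,000 US gal × 3.785 L/gal = 919,755 L.
(a) Chlorine deficit: 7.8 − 2.8 = 5 ppm = 5 mg/L as Cl₂.
(a) Cl₂ equivalent needed: 5 mg/L × 919,755 L = 4,599,000 mg = 4599 g.
(a) Product at 89.8% available chlorine: 4599 / 0.898 = 5121 g.

(b) Volume: 1430 m³ = 1,430,000 L.
(b) Moles of Ca²⁺: 288,000 g ÷ 147 g/mol = 1959 mol.
(b) As CaCO₃: 1959 mol × 100.1 g/mol = 196,100 g.
(b) Rise: 196,100 g / 1,430,000 L × 1000 = 137.1 mg/L.

(a) 5.12 kg; (b) 137 ppm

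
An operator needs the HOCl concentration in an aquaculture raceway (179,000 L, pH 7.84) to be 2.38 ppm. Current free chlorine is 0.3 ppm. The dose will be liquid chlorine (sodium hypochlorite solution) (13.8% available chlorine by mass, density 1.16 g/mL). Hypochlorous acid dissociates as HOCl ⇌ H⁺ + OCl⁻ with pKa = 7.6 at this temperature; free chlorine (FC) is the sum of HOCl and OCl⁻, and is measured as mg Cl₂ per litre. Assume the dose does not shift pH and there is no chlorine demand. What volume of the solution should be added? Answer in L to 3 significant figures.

6.95 L

[OCl⁻]/[HOCl] = 10^(pH − pKa) = 10^(7.84 − 7.6) = 1.738; fraction as HOCl = 1/(1 + 1.738) = 0.3653.
Free chlorine required for 2.38 ppm HOCl: 2.38 / 0.3653 = 6.516 ppm.
FC to add: 6.516 − 0.3 = 6.216 mg/L as Cl₂.
Cl₂ equivalent: 6.216 mg/L × 179,000 L = 1113 g.
Product at 13.8% available Cl: 1113 / 0.138 = 8063 g.
Volume: 8063 g ÷ 1.16 g/mL = 6951 mL.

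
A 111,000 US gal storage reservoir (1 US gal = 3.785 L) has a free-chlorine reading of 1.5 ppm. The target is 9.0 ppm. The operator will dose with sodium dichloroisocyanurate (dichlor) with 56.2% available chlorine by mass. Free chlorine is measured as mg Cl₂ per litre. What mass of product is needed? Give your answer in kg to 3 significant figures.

Volume: 111,000 US gal × 3.785 L/gal = 420,135 L.
Chlorine deficit: 9.0 − 1.5 = 7.5 ppm = 7.5 mg/L as Cl₂.
Cl₂ equivalent needed: 7.5 mg/L × 420,135 L = 3,151,000 mg = 3151 g.
Product at 56.2% available chlorine: 3151 / 0.562 = 5607 g.

5.61 kg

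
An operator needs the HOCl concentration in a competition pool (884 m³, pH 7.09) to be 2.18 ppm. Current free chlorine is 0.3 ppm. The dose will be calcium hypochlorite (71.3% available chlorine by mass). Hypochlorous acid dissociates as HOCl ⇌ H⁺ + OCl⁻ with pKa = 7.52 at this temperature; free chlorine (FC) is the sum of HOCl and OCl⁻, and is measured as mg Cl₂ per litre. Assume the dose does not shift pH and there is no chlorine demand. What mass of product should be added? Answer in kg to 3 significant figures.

Volume: 884 m³ = 884,000 L.
[OCl⁻]/[HOCl] = 10^(pH − pKa) = 10^(7.09 − 7.52) = 0.3715; fraction as HOCl = 1/(1 + 0.3715) = 0.7291.
Free chlorine required for 2.18 ppm HOCl: 2.18 / 0.7291 = 2.99 ppm.
FC to add: 2.99 − 0.3 = 2.69 mg/L as Cl₂.
Cl₂ equivalent: 2.69 mg/L × 884,000 L = 2378 g.
Product at 71.3% available Cl: 2378 / 0.713 = 3335 g.

3.34 kg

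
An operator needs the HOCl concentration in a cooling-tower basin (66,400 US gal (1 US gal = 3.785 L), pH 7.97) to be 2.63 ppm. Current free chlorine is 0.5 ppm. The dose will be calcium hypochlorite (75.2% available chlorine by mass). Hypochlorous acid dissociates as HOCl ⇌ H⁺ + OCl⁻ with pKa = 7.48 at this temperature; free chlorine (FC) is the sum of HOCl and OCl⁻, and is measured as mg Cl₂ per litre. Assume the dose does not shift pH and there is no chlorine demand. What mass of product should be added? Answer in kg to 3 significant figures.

Volume: 66,400 US gal × 3.785 L/gal = 251,324 L.
[OCl⁻]/[HOCl] = 10^(pH − pKa) = 10^(7.97 − 7.48) = 3.09; fraction as HOCl = 1/(1 + 3.09) = 0.2445.
Free chlorine required for 2.63 ppm HOCl: 2.63 / 0.2445 = 10.76 ppm.
FC to add: 10.76 − 0.5 = 10.26 mg/L as Cl₂.
Cl₂ equivalent: 10.26 mg/L × 251,324 L = 2578 g.
Product at 75.2% available Cl: 2578 / 0.752 = 3428 g.

3.43 kg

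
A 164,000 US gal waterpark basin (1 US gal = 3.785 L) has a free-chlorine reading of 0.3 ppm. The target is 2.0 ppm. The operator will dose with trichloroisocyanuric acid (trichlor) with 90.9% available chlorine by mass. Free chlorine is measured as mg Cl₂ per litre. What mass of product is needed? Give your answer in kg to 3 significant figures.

Volume: 164,000 US gal × 3.785 L/gal = 620,740 L.
Chlorine deficit: 2.0 − 0.3 = 1.7 ppm = 1.7 mg/L as Cl₂.
Cl₂ equivalent needed: 1.7 mg/L × 620,740 L = 1,055,000 mg = 1055 g.
Product at 90.9% available chlorine: 1055 / 0.909 = 1161 g.

1.16 kg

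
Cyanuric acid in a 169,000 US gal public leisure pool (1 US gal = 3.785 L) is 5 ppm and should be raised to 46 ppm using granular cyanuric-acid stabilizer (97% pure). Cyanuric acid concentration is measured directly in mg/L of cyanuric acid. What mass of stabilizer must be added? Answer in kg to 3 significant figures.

Volume: 169,000 US gal × 3.785 L/gal = 639,665 L.
CYA to add: (46 − 5) = 41 mg/L × 639,665 L = 26,230 g cyanuric acid.
At 97% purity: 26,230 / 0.97 = 27,040 g product.

27.0 kg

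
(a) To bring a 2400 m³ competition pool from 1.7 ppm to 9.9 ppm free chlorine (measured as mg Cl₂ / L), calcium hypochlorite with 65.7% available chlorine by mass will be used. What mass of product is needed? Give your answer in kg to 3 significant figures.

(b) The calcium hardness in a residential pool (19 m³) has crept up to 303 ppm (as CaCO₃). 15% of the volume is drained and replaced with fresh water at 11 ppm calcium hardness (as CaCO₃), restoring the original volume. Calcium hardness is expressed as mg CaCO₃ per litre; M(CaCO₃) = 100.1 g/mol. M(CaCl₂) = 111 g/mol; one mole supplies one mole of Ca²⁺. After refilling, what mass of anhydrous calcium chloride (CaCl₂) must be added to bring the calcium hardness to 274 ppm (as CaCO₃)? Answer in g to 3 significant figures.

(a) 30.0 kg; (b) 312 g

(a) Volume: 2400 m³ = 2,400,000 L.
(a) Chlorine deficit: 9.9 − 1.7 = 8.2 ppm = 8.2 mg/L as Cl₂.
(a) Cl₂ equivalent needed: 8.2 mg/L × 2,400,000 L = 19,680,000 mg = 19,680 g.
(a) Product at 65.7% available chlorine: 19,680 / 0.657 = 29,950 g.

(b) Volume: 19 m³ = 19,000 L.
(b) After draining 15% and refilling: 303 × 0.85 + 11 × 0.15 = 259.2 ppm.
(b) Deficit to target: 274 − 259.2 = 14.8 mg/L.
(b) As CaCO₃: 14.8 mg/L × 19,000 L = 281.2 g; ÷ 100.1 = 2.809 mol Ca²⁺.
(b) Mass: 2.809 × 111 = 311.8 g.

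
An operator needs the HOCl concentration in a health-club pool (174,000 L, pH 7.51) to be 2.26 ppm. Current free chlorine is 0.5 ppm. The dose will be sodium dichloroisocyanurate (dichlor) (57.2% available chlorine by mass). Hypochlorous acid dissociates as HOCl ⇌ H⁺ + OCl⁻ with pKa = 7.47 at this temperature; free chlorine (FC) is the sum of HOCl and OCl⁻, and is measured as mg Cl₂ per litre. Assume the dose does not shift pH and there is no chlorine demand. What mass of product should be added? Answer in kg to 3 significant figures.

1.29 kg

[OCl⁻]/[HOCl] = 10^(pH − pKa) = 10^(7.51 − 7.47) = 1.096; fraction as HOCl = 1/(1 + 1.096) = 0.477.
Free chlorine required for 2.26 ppm HOCl: 2.26 / 0.477 = 4.738 ppm.
FC to add: 4.738 − 0.5 = 4.238 mg/L as Cl₂.
Cl₂ equivalent: 4.238 mg/L × 174,000 L = 737.4 g.
Product at 57.2% available Cl: 737.4 / 0.572 = 1289 g.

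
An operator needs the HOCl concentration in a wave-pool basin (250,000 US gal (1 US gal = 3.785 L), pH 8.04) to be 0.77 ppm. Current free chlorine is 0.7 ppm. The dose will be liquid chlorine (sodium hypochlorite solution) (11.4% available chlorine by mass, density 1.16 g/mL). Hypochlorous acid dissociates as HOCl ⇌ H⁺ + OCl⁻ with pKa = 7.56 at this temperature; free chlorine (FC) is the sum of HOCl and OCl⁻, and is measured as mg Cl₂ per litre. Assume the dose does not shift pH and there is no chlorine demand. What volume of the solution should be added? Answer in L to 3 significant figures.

Volume: 250,000 US gal × 3.785 L/gal = 946,250 L.
[OCl⁻]/[HOCl] = 10^(pH − pKa) = 10^(8.04 − 7.56) = 3.02; fraction as HOCl = 1/(1 + 3.02) = 0.2488.
Free chlorine required for 0.77 ppm HOCl: 0.77 / 0.2488 = 3.095 ppm.
FC to add: 3.095 − 0.7 = 2.395 mg/L as Cl₂.
Cl₂ equivalent: 2.395 mg/L × 946,250 L = 2267 g.
Product at 11.4% available Cl: 2267 / 0.114 = 19,880 g.
Volume: 19,880 g ÷ 1.16 g/mL = 17,140 mL.

17.1 L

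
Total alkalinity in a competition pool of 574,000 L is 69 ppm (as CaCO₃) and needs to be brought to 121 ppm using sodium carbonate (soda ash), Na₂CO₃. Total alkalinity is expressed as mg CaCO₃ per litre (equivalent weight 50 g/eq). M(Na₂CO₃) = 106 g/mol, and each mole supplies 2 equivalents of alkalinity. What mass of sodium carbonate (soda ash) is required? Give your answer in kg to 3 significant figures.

Alkalinity to add: (121 − 69) = 52 mg/L as CaCO₃ × 574,000 L = 29,850 g as CaCO₃.
Equivalents: 29,850 g ÷ 50 g/eq = 597 eq.
Each mole of Na₂CO₃ supplies 2 eq, so 597 / 2 = 298.5 mol.
Mass: 298.5 mol × 106 g/mol = 31,640 g.

31.6 kg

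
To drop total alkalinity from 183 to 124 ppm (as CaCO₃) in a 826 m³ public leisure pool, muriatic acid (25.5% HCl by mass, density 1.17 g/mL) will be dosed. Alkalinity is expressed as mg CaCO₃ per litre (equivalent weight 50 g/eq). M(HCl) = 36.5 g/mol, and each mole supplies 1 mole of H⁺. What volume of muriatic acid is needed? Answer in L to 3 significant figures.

Volume: 826 m³ = 826,000 L.
Alkalinity to neutralize: (183 − 124) = 59 mg/L as CaCO₃ × 826,000 L = 48,730 g as CaCO₃.
Equivalents of H⁺ required: 48,730 ÷ 50 g/eq = 974.7 eq = 974.7 mol HCl.
Mass of HCl: 974.7 × 36.5 = 35,580 g.
Mass of 25.5% solution: 35,580 / 0.255 = 139,500 g.
Volume: 139,500 g ÷ 1.17 g/mL = 119,200 mL.

119 L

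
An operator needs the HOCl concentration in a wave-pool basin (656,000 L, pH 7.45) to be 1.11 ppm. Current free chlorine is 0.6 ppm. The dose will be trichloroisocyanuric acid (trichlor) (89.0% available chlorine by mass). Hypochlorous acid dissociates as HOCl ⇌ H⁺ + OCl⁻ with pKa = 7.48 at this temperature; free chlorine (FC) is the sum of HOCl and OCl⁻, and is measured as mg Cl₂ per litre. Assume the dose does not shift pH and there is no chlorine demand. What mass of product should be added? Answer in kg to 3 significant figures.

[OCl⁻]/[HOCl] = 10^(pH − pKa) = 10^(7.45 − 7.48) = 0.9333; fraction as HOCl = 1/(1 + 0.9333) = 0.5173.
Free chlorine required for 1.11 ppm HOCl: 1.11 / 0.5173 = 2.146 ppm.
FC to add: 2.146 − 0.6 = 1.546 mg/L as Cl₂.
Cl₂ equivalent: 1.546 mg/L × 656,000 L = 1014 g.
Product at 89.0% available Cl: 1014 / 0.89 = 1139 g.

1.14 kg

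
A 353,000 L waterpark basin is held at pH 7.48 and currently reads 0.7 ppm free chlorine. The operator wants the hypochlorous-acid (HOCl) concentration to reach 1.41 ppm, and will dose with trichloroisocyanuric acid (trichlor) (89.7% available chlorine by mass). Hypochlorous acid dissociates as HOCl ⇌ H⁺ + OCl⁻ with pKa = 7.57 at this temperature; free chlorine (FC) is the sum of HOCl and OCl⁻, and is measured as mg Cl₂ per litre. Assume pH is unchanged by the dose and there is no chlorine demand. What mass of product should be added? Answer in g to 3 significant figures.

730 g

[OCl⁻]/[HOCl] = 10^(pH − pKa) = 10^(7.48 − 7.57) = 0.8128; fraction as HOCl = 1/(1 + 0.8128) = 0.5516.
Free chlorine required for 1.41 ppm HOCl: 1.41 / 0.5516 = 2.556 ppm.
FC to add: 2.556 − 0.7 = 1.856 mg/L as Cl₂.
Cl₂ equivalent: 1.856 mg/L × 353,000 L = 655.2 g.
Product at 89.7% available Cl: 655.2 / 0.897 = 730.4 g.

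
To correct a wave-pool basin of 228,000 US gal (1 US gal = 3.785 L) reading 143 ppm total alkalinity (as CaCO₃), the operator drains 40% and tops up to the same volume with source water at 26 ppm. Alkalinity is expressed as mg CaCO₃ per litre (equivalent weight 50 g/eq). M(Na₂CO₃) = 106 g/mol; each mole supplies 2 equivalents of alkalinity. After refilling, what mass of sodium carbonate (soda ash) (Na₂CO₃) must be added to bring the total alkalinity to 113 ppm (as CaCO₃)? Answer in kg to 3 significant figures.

15.4 kg

Volume: 228,000 US gal × 3.785 L/gal = 862,980 L.
After draining 40% and refilling: 143 × 0.60 + 26 × 0.40 = 96.2 ppm.
Deficit to target: 113 − 96.2 = 16.8 mg/L.
As CaCO₃: 16.8 mg/L × 862,980 L = 14,500 g; ÷ 50 g/eq ÷ 2 = 145 mol Na₂CO₃.
Mass: 145 × 106 = 15,370 g.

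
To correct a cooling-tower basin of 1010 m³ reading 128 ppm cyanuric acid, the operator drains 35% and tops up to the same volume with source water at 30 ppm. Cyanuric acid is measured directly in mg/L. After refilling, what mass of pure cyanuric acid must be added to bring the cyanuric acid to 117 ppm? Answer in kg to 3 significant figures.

23.5 kg

Volume: 1010 m³ = 1,010,000 L.
After draining 35% and refilling: 128 × 0.65 + 30 × 0.35 = 93.7 ppm.
Deficit to target: 117 − 93.7 = 23.3 mg/L.
Mass: 23.3 mg/L × 1,010,000 L = 23,530 g cyanuric acid.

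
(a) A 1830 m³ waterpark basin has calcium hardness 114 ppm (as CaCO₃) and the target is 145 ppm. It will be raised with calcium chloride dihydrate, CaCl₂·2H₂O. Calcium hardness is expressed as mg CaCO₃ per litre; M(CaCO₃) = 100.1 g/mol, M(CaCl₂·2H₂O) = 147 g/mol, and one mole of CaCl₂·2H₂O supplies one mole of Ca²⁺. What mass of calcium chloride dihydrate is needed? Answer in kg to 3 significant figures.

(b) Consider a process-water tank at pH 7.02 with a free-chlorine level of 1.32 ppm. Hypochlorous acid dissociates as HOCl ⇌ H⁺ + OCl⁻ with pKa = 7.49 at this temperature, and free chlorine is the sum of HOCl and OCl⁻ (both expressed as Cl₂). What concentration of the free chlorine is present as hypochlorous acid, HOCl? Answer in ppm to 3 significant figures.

(a) 83.3 kg; (b) 0.986 ppm

(a) Volume: 1830 m³ = 1,830,000 L.
(a) Hardness to add: (145 − 114) = 31 mg/L as CaCO₃ × 1,830,000 L = 56,730 g as CaCO₃.
(a) Moles of Ca²⁺ (1 mol Ca²⁺ ≡ 1 mol CaCO₃): 56,730 / 100.1 g/mol = 566.7 mol.
(a) Mass of CaCl₂·2H₂O: 566.7 × 147 = 83,310 g.

(b) [OCl⁻]/[HOCl] = 10^(pH − pKa) = 10^(7.02 − 7.49) = 10^-0.47 = 0.3388.
(b) Fraction as HOCl = 1 / (1 + 0.3388) = 0.7469.
(b) HOCl = 0.7469 × 1.32 ppm = 0.9859 ppm.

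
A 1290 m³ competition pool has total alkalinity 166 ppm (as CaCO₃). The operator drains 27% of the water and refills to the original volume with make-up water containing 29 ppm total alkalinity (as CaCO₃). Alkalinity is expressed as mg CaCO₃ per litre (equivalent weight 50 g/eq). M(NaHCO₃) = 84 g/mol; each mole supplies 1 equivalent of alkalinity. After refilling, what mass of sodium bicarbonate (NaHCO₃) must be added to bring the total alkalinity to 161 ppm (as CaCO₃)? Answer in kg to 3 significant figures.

Volume: 1290 m³ = 1,290,000 L.
After draining 27% and refilling: 166 × 0.73 + 29 × 0.27 = 129.01 ppm.
Deficit to target: 161 − 129.01 = 31.99 mg/L.
As CaCO₃: 31.99 mg/L × 1,290,000 L = 41,270 g; ÷ 50 g/eq ÷ 1 = 825.3 mol NaHCO₃.
Mass: 825.3 × 84 = 69,330 g.

69.3 kg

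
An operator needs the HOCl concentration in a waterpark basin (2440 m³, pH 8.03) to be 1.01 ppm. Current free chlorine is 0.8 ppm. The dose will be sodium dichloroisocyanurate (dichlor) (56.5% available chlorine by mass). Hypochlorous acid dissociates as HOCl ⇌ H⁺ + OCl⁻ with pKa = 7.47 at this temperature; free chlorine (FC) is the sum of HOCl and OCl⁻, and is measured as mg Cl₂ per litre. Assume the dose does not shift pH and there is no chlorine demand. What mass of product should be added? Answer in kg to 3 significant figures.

16.7 kg

Volume: 2440 m³ = 2,440,000 L.
[OCl⁻]/[HOCl] = 10^(pH − pKa) = 10^(8.03 − 7.47) = 3.631; fraction as HOCl = 1/(1 + 3.631) = 0.2159.
Free chlorine required for 1.01 ppm HOCl: 1.01 / 0.2159 = 4.677 ppm.
FC to add: 4.677 − 0.8 = 3.877 mg/L as Cl₂.
Cl₂ equivalent: 3.877 mg/L × 2,440,000 L = 9460 g.
Product at 56.5% available Cl: 9460 / 0.565 = 16,740 g.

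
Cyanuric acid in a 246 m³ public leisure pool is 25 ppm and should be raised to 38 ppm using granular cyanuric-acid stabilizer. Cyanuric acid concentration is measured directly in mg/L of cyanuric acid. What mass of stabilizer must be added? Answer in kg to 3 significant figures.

Volume: 246 m³ = 246,000 L.
CYA to add: (38 − 25) = 13 mg/L × 246,000 L = 3198 g cyanuric acid.

3.20 kg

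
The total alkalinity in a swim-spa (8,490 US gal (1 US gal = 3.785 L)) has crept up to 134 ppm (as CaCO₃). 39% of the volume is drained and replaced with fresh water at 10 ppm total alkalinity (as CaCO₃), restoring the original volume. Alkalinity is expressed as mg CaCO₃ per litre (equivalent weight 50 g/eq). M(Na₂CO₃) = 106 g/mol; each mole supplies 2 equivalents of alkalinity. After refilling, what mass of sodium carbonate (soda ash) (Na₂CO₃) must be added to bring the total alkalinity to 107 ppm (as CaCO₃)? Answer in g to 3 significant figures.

Volume: 8,490 US gal × 3.785 L/gal = 32,135 L.
After draining 39% and refilling: 134 × 0.61 + 10 × 0.39 = 85.64 ppm.
Deficit to target: 107 − 85.64 = 21.36 mg/L.
As CaCO₃: 21.36 mg/L × 32,135 L = 686.4 g; ÷ 50 g/eq ÷ 2 = 6.864 mol Na₂CO₃.
Mass: 6.864 × 106 = 727.6 g.

728 g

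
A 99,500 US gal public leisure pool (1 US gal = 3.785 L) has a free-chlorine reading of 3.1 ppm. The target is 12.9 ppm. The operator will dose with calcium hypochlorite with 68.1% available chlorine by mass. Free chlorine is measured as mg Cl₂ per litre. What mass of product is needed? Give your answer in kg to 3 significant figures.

Volume: 99,500 US gal × 3.785 L/gal = 376,608 L.
Chlorine deficit: 12.9 − 3.1 = 9.8 ppm = 9.8 mg/L as Cl₂.
Cl₂ equivalent needed: 9.8 mg/L × 376,608 L = 3,691,000 mg = 3691 g.
Product at 68.1% available chlorine: 3691 / 0.681 = 5420 g.

5.42 kg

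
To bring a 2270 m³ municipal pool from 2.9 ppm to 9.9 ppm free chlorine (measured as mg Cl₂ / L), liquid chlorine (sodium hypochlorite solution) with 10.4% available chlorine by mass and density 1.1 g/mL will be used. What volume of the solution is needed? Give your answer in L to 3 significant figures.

139 L

Volume: 2270 m³ = 2,270,000 L.
Chlorine deficit: 9.9 − 2.9 = 7 ppm = 7 mg/L as Cl₂.
Cl₂ equivalent needed: 7 mg/L × 2,270,000 L = 15,890,000 mg = 15,890 g.
Product at 10.4% available chlorine: 15,890 / 0.104 = 152,800 g.
Volume at density 1.1 g/mL: 152,800 g ÷ 1.1 g/mL = 138,900 mL.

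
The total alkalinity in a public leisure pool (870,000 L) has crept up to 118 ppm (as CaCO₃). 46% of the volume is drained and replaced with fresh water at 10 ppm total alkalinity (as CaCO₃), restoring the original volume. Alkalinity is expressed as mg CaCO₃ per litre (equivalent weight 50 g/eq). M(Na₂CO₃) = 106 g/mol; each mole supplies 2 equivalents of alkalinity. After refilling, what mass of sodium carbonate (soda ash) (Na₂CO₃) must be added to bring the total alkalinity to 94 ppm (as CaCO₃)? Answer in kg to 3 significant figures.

23.7 kg

After draining 46% and refilling: 118 × 0.54 + 10 × 0.46 = 68.32 ppm.
Deficit to target: 94 − 68.32 = 25.68 mg/L.
As CaCO₃: 25.68 mg/L × 870,000 L = 22,340 g; ÷ 50 g/eq ÷ 2 = 223.4 mol Na₂CO₃.
Mass: 223.4 × 106 = 23,680 g.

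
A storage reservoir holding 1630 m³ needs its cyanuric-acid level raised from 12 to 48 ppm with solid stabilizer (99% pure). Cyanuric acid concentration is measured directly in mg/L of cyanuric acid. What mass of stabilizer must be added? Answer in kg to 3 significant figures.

59.3 kg

Volume: 1630 m³ = 1,630,000 L.
CYA to add: (48 − 12) = 36 mg/L × 1,630,000 L = 58,680 g cyanuric acid.
At 99% purity: 58,680 / 0.99 = 59,270 g product.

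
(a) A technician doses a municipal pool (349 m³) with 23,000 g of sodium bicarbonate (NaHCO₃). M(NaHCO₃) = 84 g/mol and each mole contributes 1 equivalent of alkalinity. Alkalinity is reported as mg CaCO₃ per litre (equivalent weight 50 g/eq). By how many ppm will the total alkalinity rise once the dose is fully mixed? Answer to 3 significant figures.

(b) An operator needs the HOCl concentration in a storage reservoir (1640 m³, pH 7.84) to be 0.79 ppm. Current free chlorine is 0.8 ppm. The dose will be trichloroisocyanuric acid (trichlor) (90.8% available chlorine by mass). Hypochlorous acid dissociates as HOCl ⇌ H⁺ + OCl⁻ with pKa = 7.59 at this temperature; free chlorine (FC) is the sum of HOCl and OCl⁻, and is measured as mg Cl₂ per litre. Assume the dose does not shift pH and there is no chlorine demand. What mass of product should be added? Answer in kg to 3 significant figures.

(a) Volume: 349 m³ = 349,000 L.
(a) Moles of NaHCO₃: 23,000 g ÷ 84 g/mol = 273.8 mol → 273.8 eq of alkalinity.
(a) As CaCO₃: 273.8 eq × 50 g/eq = 13,690 g.
(a) Rise: 13,690 g / 349,000 L × 1000 = 39.23 mg/L.

(b) Volume: 1640 m³ = 1,640,000 L.
(b) [OCl⁻]/[HOCl] = 10^(pH − pKa) = 10^(7.84 − 7.59) = 1.778; fraction as HOCl = 1/(1 + 1.778) = 0.3599.
(b) Free chlorine required for 0.79 ppm HOCl: 0.79 / 0.3599 = 2.195 ppm.
(b) FC to add: 2.195 − 0.8 = 1.395 mg/L as Cl₂.
(b) Cl₂ equivalent: 1.395 mg/L × 1,640,000 L = 2288 g.
(b) Product at 90.8% available Cl: 2288 / 0.908 = 2519 g.

(a) 39.2 ppm; (b) 2.52 kg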